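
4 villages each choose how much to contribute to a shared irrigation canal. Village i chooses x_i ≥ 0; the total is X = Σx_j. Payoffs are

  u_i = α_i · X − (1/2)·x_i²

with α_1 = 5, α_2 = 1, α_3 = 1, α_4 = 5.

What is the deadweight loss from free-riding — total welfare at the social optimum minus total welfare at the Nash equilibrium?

170

Village i's FOC: ∂u_i/∂x_i = α_i − x_i = 0, so x_i* = α_i.
NE contributions = (5, 1, 1, 5); X = 12.
W^NE = (Σα)·X − ½Σα_i² = 12² − ½·52 = 118.
Planner sets x_i = Σα_j = 12 for every i, so X^SO = 4·12 = 48.
W^SO = (Σα)·X^SO − ½·4·(Σα)² = (4/2)·12² = 288.
Deadweight loss = W^SO − W^NE = 170.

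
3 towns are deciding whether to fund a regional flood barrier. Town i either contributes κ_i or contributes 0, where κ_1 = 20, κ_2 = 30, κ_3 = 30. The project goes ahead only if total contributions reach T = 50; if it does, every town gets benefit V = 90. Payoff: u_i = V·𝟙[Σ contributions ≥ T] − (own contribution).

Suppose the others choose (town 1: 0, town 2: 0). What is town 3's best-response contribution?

Others' total = 0. Even contributing 30 gives 30 < 50: no benefit either way.
Best response: 0.

0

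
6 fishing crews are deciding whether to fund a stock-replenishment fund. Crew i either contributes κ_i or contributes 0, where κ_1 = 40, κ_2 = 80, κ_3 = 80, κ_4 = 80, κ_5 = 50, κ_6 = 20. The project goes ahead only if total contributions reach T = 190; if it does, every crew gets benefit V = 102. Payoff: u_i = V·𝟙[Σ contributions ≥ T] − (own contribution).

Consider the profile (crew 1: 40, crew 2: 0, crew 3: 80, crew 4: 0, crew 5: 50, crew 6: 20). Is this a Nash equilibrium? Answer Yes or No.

Yes

Total = 190 ≥ 190: provided.
Crew 1 (pledges 40, payoff 62): dropping to 0 → total 150, payoff 0. No gain.
Crew 2 (pledges 0, payoff 102): pledging 80 → total 270, payoff 22. No gain.
Crew 3 (pledges 80, payoff 22): dropping to 0 → total 110, payoff 0. No gain.
Crew 4 (pledges 0, payoff 102): pledging 80 → total 270, payoff 22. No gain.
Crew 5 (pledges 50, payoff 52): dropping to 0 → total 140, payoff 0. No gain.
Crew 6 (pledges 20, payoff 82): dropping to 0 → total 170, payoff 0. No gain.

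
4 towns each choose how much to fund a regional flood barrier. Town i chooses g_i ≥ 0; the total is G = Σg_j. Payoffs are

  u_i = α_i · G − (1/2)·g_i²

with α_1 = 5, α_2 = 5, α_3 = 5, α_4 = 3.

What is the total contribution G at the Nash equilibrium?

Town i's FOC: ∂u_i/∂g_i = α_i − g_i = 0, so g_i* = α_i.
NE contributions = (5, 5, 5, 3); G = 18.

18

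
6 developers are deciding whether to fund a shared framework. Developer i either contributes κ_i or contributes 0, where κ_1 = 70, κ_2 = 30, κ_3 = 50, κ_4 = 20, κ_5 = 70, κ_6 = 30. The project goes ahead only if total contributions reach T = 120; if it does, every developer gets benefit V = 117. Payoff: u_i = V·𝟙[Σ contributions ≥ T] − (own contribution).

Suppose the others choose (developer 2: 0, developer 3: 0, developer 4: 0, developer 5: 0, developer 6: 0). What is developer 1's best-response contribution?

Others' total = 0. Even contributing 70 gives 70 < 120: no benefit either way.
Best response: 0.

0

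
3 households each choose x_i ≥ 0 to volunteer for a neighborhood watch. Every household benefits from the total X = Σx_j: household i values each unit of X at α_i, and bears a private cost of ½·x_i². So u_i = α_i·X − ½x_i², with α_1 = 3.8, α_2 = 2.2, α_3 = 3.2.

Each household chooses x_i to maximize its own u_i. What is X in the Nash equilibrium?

Household i's FOC: ∂u_i/∂x_i = α_i − x_i = 0, so x_i* = α_i.
NE contributions = (3.8, 2.2, 3.2); X = 9.2.

9.2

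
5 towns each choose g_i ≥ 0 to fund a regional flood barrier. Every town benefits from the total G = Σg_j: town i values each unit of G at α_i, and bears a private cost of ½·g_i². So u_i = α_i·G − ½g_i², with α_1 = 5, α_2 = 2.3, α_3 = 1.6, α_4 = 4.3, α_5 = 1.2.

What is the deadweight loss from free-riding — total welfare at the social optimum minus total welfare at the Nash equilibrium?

Town i's FOC: ∂u_i/∂g_i = α_i − g_i = 0, so g_i* = α_i.
NE contributions = (5, 2.3, 1.6, 4.3, 1.2); G = 14.4.
W^NE = (Σα)·G − ½Σα_i² = 14.4² − ½·52.78 = 180.97.
Planner sets g_i = Σα_j = 14.4 for every i, so G^SO = 5·14.4 = 72.
W^SO = (Σα)·G^SO − ½·5·(Σα)² = (5/2)·14.4² = 518.4.
Deadweight loss = W^SO − W^NE = 337.43.

337.43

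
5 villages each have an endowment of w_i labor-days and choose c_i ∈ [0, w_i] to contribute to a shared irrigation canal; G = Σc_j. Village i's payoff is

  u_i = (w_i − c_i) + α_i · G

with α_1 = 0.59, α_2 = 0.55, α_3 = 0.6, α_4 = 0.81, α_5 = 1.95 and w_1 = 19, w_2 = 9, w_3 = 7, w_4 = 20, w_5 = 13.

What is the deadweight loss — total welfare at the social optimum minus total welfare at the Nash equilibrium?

192.5

∂u_i/∂c_i = α_i − 1, so village i contributes w_i if α_i > 1, else 0.
α_i > 1 for i ∈ {5}; NE contributions (0, 0, 0, 0, 13), G = 13.
W^NE = Σw_i − G^NE + (Σα_i)·G^NE = 68 + 3.5·13 = 113.5.
Planner: ∂(Σu_j)/∂c_i = Σα_j − 1 = 3.5 > 0, so everyone contributes w_i; G^SO = 68, W^SO = 68 + 3.5·68 = 306.
Deadweight loss = 192.5.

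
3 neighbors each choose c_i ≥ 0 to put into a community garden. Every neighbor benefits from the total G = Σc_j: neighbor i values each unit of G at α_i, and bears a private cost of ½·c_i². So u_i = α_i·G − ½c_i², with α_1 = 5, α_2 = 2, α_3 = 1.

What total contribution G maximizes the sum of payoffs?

Planner FOC: ∂(Σu_j)/∂c_i = (Σα_j) − c_i = 0, so c_i^SO = Σα_j = 8 for every i; G^SO = 24.

24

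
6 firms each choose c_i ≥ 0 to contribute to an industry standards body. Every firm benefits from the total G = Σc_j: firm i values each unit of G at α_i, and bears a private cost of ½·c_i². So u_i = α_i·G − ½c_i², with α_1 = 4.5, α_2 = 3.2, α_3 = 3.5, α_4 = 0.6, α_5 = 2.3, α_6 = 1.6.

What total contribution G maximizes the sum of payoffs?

Planner FOC: ∂(Σu_j)/∂c_i = (Σα_j) − c_i = 0, so c_i^SO = Σα_j = 15.7 for every i; G^SO = 94.2.

94.2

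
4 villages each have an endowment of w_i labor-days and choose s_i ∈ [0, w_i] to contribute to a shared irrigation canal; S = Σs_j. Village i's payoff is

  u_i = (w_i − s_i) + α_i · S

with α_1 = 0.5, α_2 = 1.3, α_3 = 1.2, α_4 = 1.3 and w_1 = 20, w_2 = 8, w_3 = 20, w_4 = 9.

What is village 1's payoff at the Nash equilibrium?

38.5

∂u_i/∂s_i = α_i − 1, so village i contributes w_i if α_i > 1, else 0.
α_i > 1 for i ∈ {2, 3, 4}; NE contributions (0, 8, 20, 9), S = 37.
u_1 = (20 − 0) + 0.5·37 = 38.5.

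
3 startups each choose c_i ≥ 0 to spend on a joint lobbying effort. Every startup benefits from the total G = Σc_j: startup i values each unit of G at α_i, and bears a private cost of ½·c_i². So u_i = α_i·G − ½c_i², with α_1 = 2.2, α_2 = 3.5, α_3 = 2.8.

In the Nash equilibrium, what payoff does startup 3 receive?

Startup i's FOC: ∂u_i/∂c_i = α_i − c_i = 0, so c_i* = α_i.
NE contributions = (2.2, 3.5, 2.8); G = 8.5.
u_3 = α_3·G − ½·(c_3)² = 2.8·8.5 − ½·2.8² = 19.88.

19.88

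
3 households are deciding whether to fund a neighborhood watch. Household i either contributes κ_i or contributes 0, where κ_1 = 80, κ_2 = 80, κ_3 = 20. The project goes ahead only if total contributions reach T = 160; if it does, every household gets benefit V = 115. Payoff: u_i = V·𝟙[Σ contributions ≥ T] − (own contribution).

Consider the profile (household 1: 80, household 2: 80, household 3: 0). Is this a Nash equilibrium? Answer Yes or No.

Total = 160 ≥ 160: provided.
Household 1 (pledges 80, payoff 35): dropping to 0 → total 80, payoff 0. No gain.
Household 2 (pledges 80, payoff 35): dropping to 0 → total 80, payoff 0. No gain.
Household 3 (pledges 0, payoff 115): pledging 20 → total 180, payoff 95. No gain.

Yes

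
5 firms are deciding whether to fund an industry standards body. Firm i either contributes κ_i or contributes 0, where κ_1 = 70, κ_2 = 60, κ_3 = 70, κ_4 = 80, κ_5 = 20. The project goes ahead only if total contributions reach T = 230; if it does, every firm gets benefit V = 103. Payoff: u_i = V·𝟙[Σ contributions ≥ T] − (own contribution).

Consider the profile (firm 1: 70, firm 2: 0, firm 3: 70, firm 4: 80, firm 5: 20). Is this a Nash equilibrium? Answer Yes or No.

Yes

Total = 240 ≥ 230: provided.
Firm 1 (pledges 70, payoff 33): dropping to 0 → total 170, payoff 0. No gain.
Firm 2 (pledges 0, payoff 103): pledging 60 → total 300, payoff 43. No gain.
Firm 3 (pledges 70, payoff 33): dropping to 0 → total 170, payoff 0. No gain.
Firm 4 (pledges 80, payoff 23): dropping to 0 → total 160, payoff 0. No gain.
Firm 5 (pledges 20, payoff 83): dropping to 0 → total 220, payoff 0. No gain.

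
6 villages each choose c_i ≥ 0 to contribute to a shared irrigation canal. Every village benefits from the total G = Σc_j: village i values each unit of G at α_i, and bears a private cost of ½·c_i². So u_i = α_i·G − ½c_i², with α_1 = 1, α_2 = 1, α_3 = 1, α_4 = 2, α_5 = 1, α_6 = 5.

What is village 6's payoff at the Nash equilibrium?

42.5

Village i's FOC: ∂u_i/∂c_i = α_i − c_i = 0, so c_i* = α_i.
NE contributions = (1, 1, 1, 2, 1, 5); G = 11.
u_6 = α_6·G − ½·(c_6)² = 5·11 − ½·5² = 42.5.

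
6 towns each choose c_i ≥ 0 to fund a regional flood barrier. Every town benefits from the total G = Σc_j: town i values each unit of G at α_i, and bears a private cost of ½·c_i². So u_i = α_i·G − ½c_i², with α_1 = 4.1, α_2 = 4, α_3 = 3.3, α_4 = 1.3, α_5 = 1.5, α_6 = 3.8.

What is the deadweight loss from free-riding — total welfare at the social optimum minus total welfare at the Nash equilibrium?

Town i's FOC: ∂u_i/∂c_i = α_i − c_i = 0, so c_i* = α_i.
NE contributions = (4.1, 4, 3.3, 1.3, 1.5, 3.8); G = 18.
W^NE = (Σα)·G − ½Σα_i² = 18² − ½·62.08 = 292.96.
Planner sets c_i = Σα_j = 18 for every i, so G^SO = 6·18 = 108.
W^SO = (Σα)·G^SO − ½·6·(Σα)² = (6/2)·18² = 972.
Deadweight loss = W^SO − W^NE = 679.04.

679.04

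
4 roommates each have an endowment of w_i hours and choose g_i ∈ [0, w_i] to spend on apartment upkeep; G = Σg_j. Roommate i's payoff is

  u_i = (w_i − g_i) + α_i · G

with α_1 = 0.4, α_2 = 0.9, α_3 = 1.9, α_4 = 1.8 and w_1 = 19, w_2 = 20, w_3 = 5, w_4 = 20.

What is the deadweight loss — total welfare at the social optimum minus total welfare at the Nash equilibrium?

156

∂u_i/∂g_i = α_i − 1, so roommate i contributes w_i if α_i > 1, else 0.
α_i > 1 for i ∈ {3, 4}; NE contributions (0, 0, 5, 20), G = 25.
W^NE = Σw_i − G^NE + (Σα_i)·G^NE = 64 + 4·25 = 164.
Planner: ∂(Σu_j)/∂g_i = Σα_j − 1 = 4 > 0, so everyone contributes w_i; G^SO = 64, W^SO = 64 + 4·64 = 320.
Deadweight loss = 156.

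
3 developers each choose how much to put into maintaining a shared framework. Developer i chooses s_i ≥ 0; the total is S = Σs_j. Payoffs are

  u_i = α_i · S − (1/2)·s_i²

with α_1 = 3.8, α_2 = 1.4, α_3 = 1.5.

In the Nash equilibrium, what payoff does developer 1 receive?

18.24

Developer i's FOC: ∂u_i/∂s_i = α_i − s_i = 0, so s_i* = α_i.
NE contributions = (3.8, 1.4, 1.5); S = 6.7.
u_1 = α_1·S − ½·(s_1)² = 3.8·6.7 − ½·3.8² = 18.24.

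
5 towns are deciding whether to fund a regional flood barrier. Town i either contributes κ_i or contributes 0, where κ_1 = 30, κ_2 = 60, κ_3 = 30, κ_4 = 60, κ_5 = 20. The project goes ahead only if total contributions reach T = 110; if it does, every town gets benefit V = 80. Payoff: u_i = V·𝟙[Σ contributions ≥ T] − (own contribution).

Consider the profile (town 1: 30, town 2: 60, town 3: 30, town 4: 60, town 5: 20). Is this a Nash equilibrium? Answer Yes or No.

Total = 200 ≥ 110: provided.
Town 1 (pledges 30, payoff 50): dropping to 0 → total 170, payoff 80. Profitable deviation.

No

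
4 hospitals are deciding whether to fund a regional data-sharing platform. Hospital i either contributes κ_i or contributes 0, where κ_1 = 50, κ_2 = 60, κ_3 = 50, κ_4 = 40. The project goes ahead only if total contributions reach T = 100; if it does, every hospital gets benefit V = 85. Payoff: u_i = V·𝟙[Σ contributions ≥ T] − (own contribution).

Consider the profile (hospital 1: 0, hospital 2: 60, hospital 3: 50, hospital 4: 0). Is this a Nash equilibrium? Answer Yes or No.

Total = 110 ≥ 100: provided.
Hospital 1 (pledges 0, payoff 85): pledging 50 → total 160, payoff 35. No gain.
Hospital 2 (pledges 60, payoff 25): dropping to 0 → total 50, payoff 0. No gain.
Hospital 3 (pledges 50, payoff 35): dropping to 0 → total 60, payoff 0. No gain.
Hospital 4 (pledges 0, payoff 85): pledging 40 → total 150, payoff 45. No gain.

Yes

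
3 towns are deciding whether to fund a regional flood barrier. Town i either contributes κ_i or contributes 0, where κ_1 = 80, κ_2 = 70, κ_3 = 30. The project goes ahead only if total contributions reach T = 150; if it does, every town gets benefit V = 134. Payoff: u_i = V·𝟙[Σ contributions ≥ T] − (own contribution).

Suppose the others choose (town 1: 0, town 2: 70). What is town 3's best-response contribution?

0

Others' total = 70. Even contributing 30 gives 100 < 150: no benefit either way.
Best response: 0.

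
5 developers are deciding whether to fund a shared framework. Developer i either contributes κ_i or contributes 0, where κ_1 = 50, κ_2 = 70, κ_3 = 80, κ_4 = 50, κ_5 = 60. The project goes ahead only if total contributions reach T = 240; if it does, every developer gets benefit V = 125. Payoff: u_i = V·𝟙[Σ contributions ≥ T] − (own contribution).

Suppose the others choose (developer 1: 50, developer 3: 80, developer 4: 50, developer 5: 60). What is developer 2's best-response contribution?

0

Others' total = 240 ≥ 240; contributing adds cost 70 for no extra benefit.
Best response: 0.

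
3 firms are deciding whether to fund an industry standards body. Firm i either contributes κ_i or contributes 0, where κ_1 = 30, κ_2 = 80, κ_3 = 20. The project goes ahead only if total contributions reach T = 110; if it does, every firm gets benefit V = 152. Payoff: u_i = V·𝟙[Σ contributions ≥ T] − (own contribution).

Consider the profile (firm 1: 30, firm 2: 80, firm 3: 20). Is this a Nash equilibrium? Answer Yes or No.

No

Total = 130 ≥ 110: provided.
Firm 1 (pledges 30, payoff 122): dropping to 0 → total 100, payoff 0. No gain.
Firm 2 (pledges 80, payoff 72): dropping to 0 → total 50, payoff 0. No gain.
Firm 3 (pledges 20, payoff 132): dropping to 0 → total 110, payoff 152. Profitable deviation.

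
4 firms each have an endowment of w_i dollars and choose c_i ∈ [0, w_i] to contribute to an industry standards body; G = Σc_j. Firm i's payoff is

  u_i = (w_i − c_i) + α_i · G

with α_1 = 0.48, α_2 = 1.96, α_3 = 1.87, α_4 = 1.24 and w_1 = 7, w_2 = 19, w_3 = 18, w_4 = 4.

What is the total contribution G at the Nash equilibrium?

∂u_i/∂c_i = α_i − 1, so firm i contributes w_i if α_i > 1, else 0.
α_i > 1 for i ∈ {2, 3, 4}; NE contributions (0, 19, 18, 4), G = 41.

41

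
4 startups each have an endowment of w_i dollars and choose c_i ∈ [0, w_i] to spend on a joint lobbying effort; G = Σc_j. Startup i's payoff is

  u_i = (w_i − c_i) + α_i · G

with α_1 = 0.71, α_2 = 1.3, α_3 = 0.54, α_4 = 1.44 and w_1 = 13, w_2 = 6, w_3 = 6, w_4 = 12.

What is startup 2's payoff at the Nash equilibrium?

23.4

∂u_i/∂c_i = α_i − 1, so startup i contributes w_i if α_i > 1, else 0.
α_i > 1 for i ∈ {2, 4}; NE contributions (0, 6, 0, 12), G = 18.
u_2 = (6 − 6) + 1.3·18 = 23.4.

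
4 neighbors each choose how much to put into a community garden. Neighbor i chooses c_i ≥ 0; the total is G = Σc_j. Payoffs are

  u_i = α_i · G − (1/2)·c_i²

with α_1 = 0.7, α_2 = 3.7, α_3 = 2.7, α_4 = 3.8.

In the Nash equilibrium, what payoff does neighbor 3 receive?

25.785

Neighbor i's FOC: ∂u_i/∂c_i = α_i − c_i = 0, so c_i* = α_i.
NE contributions = (0.7, 3.7, 2.7, 3.8); G = 10.9.
u_3 = α_3·G − ½·(c_3)² = 2.7·10.9 − ½·2.7² = 25.785.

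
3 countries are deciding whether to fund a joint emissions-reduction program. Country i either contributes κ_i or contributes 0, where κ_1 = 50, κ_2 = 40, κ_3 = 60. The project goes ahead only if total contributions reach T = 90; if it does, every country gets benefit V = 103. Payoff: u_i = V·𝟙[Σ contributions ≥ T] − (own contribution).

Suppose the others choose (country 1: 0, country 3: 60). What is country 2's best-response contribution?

40

Others' total = 60. Contributing 40 brings total to 100 ≥ 90: gain V − κ_2 = 63.
Best response: 40.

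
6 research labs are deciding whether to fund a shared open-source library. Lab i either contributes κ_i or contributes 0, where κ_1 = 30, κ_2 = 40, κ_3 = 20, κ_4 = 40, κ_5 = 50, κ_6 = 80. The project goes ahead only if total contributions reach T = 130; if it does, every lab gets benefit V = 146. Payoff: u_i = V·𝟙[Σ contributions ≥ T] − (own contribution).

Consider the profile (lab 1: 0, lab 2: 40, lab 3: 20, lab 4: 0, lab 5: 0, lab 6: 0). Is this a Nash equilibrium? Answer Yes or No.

No

Total = 60 < 130: not provided.
Lab 1 (pledges 0, payoff 0): pledging 30 → total 90, payoff -30. No gain.
Lab 2 (pledges 40, payoff -40): dropping to 0 → total 20, payoff 0. Profitable deviation.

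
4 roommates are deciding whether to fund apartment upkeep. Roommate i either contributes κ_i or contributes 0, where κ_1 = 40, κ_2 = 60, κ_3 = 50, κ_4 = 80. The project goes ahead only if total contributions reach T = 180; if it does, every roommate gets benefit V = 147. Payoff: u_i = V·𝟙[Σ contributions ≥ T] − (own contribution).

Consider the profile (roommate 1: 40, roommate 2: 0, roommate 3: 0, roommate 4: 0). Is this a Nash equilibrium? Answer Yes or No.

No

Total = 40 < 180: not provided.
Roommate 1 (pledges 40, payoff -40): dropping to 0 → total 0, payoff 0. Profitable deviation.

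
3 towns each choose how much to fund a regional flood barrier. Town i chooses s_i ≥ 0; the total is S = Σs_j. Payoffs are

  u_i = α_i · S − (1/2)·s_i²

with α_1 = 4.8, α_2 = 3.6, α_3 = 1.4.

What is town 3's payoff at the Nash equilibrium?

Town i's FOC: ∂u_i/∂s_i = α_i − s_i = 0, so s_i* = α_i.
NE contributions = (4.8, 3.6, 1.4); S = 9.8.
u_3 = α_3·S − ½·(s_3)² = 1.4·9.8 − ½·1.4² = 12.74.

12.74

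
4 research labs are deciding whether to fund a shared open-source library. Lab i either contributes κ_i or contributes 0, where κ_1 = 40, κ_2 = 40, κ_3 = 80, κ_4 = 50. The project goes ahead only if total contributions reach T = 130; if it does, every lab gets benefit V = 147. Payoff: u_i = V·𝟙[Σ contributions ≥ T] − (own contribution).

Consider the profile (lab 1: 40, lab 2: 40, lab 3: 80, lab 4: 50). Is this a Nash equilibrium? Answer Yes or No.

Total = 210 ≥ 130: provided.
Lab 1 (pledges 40, payoff 107): dropping to 0 → total 170, payoff 147. Profitable deviation.

No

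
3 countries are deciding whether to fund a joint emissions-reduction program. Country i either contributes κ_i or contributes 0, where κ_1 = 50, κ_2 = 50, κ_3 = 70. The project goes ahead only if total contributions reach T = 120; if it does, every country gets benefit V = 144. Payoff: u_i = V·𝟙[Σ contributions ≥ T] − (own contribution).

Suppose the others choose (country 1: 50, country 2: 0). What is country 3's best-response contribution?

Others' total = 50. Contributing 70 brings total to 120 ≥ 120: gain V − κ_3 = 74.
Best response: 70.

70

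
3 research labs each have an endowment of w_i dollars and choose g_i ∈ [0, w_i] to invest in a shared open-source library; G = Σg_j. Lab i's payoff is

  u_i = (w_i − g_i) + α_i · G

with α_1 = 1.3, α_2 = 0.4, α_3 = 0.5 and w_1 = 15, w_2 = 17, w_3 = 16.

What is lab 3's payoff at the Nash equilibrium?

23.5

∂u_i/∂g_i = α_i − 1, so lab i contributes w_i if α_i > 1, else 0.
α_i > 1 for i ∈ {1}; NE contributions (15, 0, 0), G = 15.
u_3 = (16 − 0) + 0.5·15 = 23.5.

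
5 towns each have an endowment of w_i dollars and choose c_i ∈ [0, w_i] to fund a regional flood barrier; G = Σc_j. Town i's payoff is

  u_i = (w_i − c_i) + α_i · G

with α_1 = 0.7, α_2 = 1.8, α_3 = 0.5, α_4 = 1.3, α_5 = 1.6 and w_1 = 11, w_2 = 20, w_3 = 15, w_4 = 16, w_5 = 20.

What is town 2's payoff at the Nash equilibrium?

∂u_i/∂c_i = α_i − 1, so town i contributes w_i if α_i > 1, else 0.
α_i > 1 for i ∈ {2, 4, 5}; NE contributions (0, 20, 0, 16, 20), G = 56.
u_2 = (20 − 20) + 1.8·56 = 100.8.

100.8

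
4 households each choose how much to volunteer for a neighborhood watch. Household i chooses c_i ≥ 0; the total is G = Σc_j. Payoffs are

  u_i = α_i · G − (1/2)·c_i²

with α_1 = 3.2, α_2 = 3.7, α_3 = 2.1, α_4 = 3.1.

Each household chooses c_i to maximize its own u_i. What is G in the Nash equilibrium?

Household i's FOC: ∂u_i/∂c_i = α_i − c_i = 0, so c_i* = α_i.
NE contributions = (3.2, 3.7, 2.1, 3.1); G = 12.1.

12.1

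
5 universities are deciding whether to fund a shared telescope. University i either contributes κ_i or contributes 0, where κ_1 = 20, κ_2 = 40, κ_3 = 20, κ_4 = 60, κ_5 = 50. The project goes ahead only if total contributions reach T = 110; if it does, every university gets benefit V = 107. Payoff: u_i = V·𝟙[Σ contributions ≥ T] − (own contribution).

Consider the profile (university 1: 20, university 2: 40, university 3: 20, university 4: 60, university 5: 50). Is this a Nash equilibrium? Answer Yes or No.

Total = 190 ≥ 110: provided.
University 1 (pledges 20, payoff 87): dropping to 0 → total 170, payoff 107. Profitable deviation.

No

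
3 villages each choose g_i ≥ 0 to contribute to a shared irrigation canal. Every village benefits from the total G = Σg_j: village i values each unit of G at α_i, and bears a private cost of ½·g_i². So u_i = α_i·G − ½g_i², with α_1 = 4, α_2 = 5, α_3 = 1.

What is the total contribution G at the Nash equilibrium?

Village i's FOC: ∂u_i/∂g_i = α_i − g_i = 0, so g_i* = α_i.
NE contributions = (4, 5, 1); G = 10.

10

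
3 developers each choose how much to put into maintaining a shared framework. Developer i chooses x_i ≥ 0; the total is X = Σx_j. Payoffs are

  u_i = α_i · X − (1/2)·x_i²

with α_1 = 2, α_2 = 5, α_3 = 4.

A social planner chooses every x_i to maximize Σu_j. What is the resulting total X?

33

Planner FOC: ∂(Σu_j)/∂x_i = (Σα_j) − x_i = 0, so x_i^SO = Σα_j = 11 for every i; X^SO = 33.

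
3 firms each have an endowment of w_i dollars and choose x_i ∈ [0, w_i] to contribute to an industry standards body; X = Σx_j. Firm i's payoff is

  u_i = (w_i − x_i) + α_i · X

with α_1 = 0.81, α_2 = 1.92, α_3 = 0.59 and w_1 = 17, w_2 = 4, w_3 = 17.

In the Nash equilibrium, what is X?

∂u_i/∂x_i = α_i − 1, so firm i contributes w_i if α_i > 1, else 0.
α_i > 1 for i ∈ {2}; NE contributions (0, 4, 0), X = 4.

4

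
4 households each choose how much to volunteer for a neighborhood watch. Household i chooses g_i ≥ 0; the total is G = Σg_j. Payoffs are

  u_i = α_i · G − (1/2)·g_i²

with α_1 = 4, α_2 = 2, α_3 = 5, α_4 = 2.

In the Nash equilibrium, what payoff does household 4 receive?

Household i's FOC: ∂u_i/∂g_i = α_i − g_i = 0, so g_i* = α_i.
NE contributions = (4, 2, 5, 2); G = 13.
u_4 = α_4·G − ½·(g_4)² = 2·13 − ½·2² = 24.

24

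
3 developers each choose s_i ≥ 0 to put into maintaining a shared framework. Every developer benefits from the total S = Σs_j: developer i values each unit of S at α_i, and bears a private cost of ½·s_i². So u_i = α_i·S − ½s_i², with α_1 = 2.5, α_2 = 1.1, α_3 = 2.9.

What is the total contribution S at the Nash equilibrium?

6.5

Developer i's FOC: ∂u_i/∂s_i = α_i − s_i = 0, so s_i* = α_i.
NE contributions = (2.5, 1.1, 2.9); S = 6.5.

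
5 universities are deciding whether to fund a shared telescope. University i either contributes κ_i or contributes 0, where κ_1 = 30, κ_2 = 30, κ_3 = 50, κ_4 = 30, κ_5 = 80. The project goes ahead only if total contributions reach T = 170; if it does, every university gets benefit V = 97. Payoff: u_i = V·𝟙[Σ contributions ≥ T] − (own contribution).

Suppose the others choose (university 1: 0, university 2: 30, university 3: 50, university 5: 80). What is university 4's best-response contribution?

30

Others' total = 160. Contributing 30 brings total to 190 ≥ 170: gain V − κ_4 = 67.
Best response: 30.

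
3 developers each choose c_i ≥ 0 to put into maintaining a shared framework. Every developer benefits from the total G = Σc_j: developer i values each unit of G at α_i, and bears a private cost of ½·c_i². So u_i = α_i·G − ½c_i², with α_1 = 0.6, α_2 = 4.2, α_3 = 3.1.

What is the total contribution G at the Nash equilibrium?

Developer i's FOC: ∂u_i/∂c_i = α_i − c_i = 0, so c_i* = α_i.
NE contributions = (0.6, 4.2, 3.1); G = 7.9.

7.9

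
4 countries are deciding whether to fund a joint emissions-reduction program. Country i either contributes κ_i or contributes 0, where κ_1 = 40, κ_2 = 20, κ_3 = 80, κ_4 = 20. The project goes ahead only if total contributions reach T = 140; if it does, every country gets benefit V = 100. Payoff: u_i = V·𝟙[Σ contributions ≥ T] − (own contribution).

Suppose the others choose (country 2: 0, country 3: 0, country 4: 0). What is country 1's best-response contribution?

Others' total = 0. Even contributing 40 gives 40 < 140: no benefit either way.
Best response: 0.

0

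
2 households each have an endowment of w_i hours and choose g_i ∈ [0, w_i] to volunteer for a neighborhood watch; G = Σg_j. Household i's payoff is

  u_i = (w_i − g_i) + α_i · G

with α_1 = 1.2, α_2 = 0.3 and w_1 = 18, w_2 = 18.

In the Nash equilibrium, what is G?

18

∂u_i/∂g_i = α_i − 1, so household i contributes w_i if α_i > 1, else 0.
α_i > 1 for i ∈ {1}; NE contributions (18, 0), G = 18.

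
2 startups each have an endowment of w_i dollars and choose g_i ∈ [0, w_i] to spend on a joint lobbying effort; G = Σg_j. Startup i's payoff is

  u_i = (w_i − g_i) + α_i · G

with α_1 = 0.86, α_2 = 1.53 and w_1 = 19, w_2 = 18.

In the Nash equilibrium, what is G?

∂u_i/∂g_i = α_i − 1, so startup i contributes w_i if α_i > 1, else 0.
α_i > 1 for i ∈ {2}; NE contributions (0, 18), G = 18.

18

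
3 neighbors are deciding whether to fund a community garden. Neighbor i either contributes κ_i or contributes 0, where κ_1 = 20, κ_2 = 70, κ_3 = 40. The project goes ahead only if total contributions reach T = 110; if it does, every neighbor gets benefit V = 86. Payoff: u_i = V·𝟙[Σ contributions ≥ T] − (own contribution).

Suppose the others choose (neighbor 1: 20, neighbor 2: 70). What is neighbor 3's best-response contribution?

40

Others' total = 90. Contributing 40 brings total to 130 ≥ 110: gain V − κ_3 = 46.
Best response: 40.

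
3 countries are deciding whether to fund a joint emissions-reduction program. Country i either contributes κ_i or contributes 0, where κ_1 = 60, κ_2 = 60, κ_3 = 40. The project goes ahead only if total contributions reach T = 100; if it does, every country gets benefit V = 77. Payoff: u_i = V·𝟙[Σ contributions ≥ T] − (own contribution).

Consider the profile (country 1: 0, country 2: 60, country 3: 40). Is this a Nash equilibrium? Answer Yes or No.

Yes

Total = 100 ≥ 100: provided.
Country 1 (pledges 0, payoff 77): pledging 60 → total 160, payoff 17. No gain.
Country 2 (pledges 60, payoff 17): dropping to 0 → total 40, payoff 0. No gain.
Country 3 (pledges 40, payoff 37): dropping to 0 → total 60, payoff 0. No gain.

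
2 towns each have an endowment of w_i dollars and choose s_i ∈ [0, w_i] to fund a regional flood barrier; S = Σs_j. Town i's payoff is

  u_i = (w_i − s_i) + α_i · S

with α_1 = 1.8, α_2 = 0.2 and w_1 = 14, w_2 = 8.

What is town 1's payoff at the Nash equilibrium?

∂u_i/∂s_i = α_i − 1, so town i contributes w_i if α_i > 1, else 0.
α_i > 1 for i ∈ {1}; NE contributions (14, 0), S = 14.
u_1 = (14 − 14) + 1.8·14 = 25.2.

25.2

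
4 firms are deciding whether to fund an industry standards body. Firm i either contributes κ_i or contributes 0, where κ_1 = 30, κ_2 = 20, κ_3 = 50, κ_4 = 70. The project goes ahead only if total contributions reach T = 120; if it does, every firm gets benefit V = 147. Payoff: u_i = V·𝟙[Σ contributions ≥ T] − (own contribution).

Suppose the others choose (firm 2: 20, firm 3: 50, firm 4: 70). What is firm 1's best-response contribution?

Others' total = 140 ≥ 120; contributing adds cost 30 for no extra benefit.
Best response: 0.

0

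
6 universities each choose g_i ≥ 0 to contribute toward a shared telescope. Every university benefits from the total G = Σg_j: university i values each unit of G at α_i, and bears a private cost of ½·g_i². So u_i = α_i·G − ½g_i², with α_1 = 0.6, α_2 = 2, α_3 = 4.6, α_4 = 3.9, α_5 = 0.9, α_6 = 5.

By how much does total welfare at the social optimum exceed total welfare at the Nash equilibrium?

611.27

University i's FOC: ∂u_i/∂g_i = α_i − g_i = 0, so g_i* = α_i.
NE contributions = (0.6, 2, 4.6, 3.9, 0.9, 5); G = 17.
W^NE = (Σα)·G − ½Σα_i² = 17² − ½·66.54 = 255.73.
Planner sets g_i = Σα_j = 17 for every i, so G^SO = 6·17 = 102.
W^SO = (Σα)·G^SO − ½·6·(Σα)² = (6/2)·17² = 867.
Deadweight loss = W^SO − W^NE = 611.27.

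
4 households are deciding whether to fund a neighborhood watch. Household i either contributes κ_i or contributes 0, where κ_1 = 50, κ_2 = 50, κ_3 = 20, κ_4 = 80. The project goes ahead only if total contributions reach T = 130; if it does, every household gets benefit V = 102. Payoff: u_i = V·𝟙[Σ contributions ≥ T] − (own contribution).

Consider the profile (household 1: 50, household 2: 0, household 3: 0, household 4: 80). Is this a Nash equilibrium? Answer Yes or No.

Total = 130 ≥ 130: provided.
Household 1 (pledges 50, payoff 52): dropping to 0 → total 80, payoff 0. No gain.
Household 2 (pledges 0, payoff 102): pledging 50 → total 180, payoff 52. No gain.
Household 3 (pledges 0, payoff 102): pledging 20 → total 150, payoff 82. No gain.
Household 4 (pledges 80, payoff 22): dropping to 0 → total 50, payoff 0. No gain.

Yes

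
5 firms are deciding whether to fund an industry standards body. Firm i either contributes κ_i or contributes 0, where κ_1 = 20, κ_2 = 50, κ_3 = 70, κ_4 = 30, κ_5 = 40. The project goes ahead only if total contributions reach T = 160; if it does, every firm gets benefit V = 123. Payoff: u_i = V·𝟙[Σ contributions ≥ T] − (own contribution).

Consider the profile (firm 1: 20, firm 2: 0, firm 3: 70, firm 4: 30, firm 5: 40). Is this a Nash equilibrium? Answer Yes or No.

Total = 160 ≥ 160: provided.
Firm 1 (pledges 20, payoff 103): dropping to 0 → total 140, payoff 0. No gain.
Firm 2 (pledges 0, payoff 123): pledging 50 → total 210, payoff 73. No gain.
Firm 3 (pledges 70, payoff 53): dropping to 0 → total 90, payoff 0. No gain.
Firm 4 (pledges 30, payoff 93): dropping to 0 → total 130, payoff 0. No gain.
Firm 5 (pledges 40, payoff 83): dropping to 0 → total 120, payoff 0. No gain.

Yes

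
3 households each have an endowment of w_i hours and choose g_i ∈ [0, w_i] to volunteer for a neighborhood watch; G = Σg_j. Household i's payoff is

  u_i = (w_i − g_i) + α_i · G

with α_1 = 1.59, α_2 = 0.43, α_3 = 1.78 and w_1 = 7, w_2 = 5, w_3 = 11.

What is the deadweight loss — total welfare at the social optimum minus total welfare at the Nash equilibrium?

14

∂u_i/∂g_i = α_i − 1, so household i contributes w_i if α_i > 1, else 0.
α_i > 1 for i ∈ {1, 3}; NE contributions (7, 0, 11), G = 18.
W^NE = Σw_i − G^NE + (Σα_i)·G^NE = 23 + 2.8·18 = 73.4.
Planner: ∂(Σu_j)/∂g_i = Σα_j − 1 = 2.8 > 0, so everyone contributes w_i; G^SO = 23, W^SO = 23 + 2.8·23 = 87.4.
Deadweight loss = 14.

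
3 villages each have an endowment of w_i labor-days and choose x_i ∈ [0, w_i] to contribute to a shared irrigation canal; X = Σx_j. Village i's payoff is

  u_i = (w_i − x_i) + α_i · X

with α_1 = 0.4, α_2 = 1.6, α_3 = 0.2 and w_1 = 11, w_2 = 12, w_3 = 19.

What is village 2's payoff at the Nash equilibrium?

∂u_i/∂x_i = α_i − 1, so village i contributes w_i if α_i > 1, else 0.
α_i > 1 for i ∈ {2}; NE contributions (0, 12, 0), X = 12.
u_2 = (12 − 12) + 1.6·12 = 19.2.

19.2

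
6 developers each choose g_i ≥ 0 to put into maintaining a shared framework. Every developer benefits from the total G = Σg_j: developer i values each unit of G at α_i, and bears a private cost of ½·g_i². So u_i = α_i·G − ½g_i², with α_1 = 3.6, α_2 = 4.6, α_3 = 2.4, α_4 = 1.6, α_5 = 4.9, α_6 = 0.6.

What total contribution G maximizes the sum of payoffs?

Planner FOC: ∂(Σu_j)/∂g_i = (Σα_j) − g_i = 0, so g_i^SO = Σα_j = 17.7 for every i; G^SO = 106.2.

106.2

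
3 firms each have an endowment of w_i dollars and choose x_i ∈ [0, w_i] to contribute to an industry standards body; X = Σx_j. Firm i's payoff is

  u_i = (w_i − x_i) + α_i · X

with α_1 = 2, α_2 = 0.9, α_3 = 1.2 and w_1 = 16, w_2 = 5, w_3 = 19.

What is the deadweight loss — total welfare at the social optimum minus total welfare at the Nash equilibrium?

∂u_i/∂x_i = α_i − 1, so firm i contributes w_i if α_i > 1, else 0.
α_i > 1 for i ∈ {1, 3}; NE contributions (16, 0, 19), X = 35.
W^NE = Σw_i − X^NE + (Σα_i)·X^NE = 40 + 3.1·35 = 148.5.
Planner: ∂(Σu_j)/∂x_i = Σα_j − 1 = 3.1 > 0, so everyone contributes w_i; X^SO = 40, W^SO = 40 + 3.1·40 = 164.
Deadweight loss = 15.5.

15.5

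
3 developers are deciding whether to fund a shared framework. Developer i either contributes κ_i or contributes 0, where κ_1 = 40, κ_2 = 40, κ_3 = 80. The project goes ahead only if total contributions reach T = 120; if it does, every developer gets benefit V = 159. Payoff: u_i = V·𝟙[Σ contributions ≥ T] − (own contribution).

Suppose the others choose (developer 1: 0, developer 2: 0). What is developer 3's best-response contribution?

0

Others' total = 0. Even contributing 80 gives 80 < 120: no benefit either way.
Best response: 0.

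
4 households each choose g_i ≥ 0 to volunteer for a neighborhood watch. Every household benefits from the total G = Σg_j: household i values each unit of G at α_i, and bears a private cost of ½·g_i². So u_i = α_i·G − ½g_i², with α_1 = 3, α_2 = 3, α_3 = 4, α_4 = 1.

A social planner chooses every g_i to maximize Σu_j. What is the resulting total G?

44

Planner FOC: ∂(Σu_j)/∂g_i = (Σα_j) − g_i = 0, so g_i^SO = Σα_j = 11 for every i; G^SO = 44.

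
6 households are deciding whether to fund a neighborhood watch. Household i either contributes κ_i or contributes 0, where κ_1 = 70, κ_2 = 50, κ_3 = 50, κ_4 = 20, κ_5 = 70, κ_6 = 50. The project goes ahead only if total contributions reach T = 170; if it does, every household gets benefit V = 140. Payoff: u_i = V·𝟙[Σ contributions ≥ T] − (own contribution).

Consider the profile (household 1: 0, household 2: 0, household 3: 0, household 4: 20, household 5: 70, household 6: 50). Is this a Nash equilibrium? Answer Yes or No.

Total = 140 < 170: not provided.
Household 1 (pledges 0, payoff 0): pledging 70 → total 210, payoff 70. Profitable deviation.

No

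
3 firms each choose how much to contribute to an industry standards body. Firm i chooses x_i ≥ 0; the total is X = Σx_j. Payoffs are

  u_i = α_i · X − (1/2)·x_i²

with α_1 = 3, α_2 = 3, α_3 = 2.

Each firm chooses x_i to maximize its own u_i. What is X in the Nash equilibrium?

Firm i's FOC: ∂u_i/∂x_i = α_i − x_i = 0, so x_i* = α_i.
NE contributions = (3, 3, 2); X = 8.

8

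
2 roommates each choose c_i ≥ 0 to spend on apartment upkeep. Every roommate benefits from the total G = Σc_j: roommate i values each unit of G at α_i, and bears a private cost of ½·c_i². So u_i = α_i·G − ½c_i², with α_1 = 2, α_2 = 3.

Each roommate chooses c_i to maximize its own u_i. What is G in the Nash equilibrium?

Roommate i's FOC: ∂u_i/∂c_i = α_i − c_i = 0, so c_i* = α_i.
NE contributions = (2, 3); G = 5.

5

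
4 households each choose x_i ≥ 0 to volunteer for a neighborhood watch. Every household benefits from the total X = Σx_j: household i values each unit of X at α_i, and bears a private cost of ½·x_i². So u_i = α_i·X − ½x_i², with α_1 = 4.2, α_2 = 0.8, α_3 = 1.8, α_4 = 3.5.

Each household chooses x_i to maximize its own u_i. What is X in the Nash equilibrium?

Household i's FOC: ∂u_i/∂x_i = α_i − x_i = 0, so x_i* = α_i.
NE contributions = (4.2, 0.8, 1.8, 3.5); X = 10.3.

10.3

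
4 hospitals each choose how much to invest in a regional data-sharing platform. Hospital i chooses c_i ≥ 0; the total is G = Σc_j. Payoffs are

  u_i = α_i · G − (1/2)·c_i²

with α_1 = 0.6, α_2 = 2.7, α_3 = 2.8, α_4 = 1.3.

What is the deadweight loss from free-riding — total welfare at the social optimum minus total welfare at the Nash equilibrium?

Hospital i's FOC: ∂u_i/∂c_i = α_i − c_i = 0, so c_i* = α_i.
NE contributions = (0.6, 2.7, 2.8, 1.3); G = 7.4.
W^NE = (Σα)·G − ½Σα_i² = 7.4² − ½·17.18 = 46.17.
Planner sets c_i = Σα_j = 7.4 for every i, so G^SO = 4·7.4 = 29.6.
W^SO = (Σα)·G^SO − ½·4·(Σα)² = (4/2)·7.4² = 109.52.
Deadweight loss = W^SO − W^NE = 63.35.

63.35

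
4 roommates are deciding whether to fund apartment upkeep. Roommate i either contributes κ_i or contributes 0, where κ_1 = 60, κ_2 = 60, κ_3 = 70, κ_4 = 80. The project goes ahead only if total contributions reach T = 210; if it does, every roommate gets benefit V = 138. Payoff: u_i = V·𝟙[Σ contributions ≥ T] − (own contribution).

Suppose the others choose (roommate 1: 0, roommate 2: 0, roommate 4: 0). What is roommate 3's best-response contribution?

0

Others' total = 0. Even contributing 70 gives 70 < 210: no benefit either way.
Best response: 0.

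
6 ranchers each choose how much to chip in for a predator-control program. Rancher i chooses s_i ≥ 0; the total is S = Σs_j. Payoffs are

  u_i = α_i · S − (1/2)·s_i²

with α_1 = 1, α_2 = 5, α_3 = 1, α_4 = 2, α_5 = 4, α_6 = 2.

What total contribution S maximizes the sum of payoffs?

Planner FOC: ∂(Σu_j)/∂s_i = (Σα_j) − s_i = 0, so s_i^SO = Σα_j = 15 for every i; S^SO = 90.

90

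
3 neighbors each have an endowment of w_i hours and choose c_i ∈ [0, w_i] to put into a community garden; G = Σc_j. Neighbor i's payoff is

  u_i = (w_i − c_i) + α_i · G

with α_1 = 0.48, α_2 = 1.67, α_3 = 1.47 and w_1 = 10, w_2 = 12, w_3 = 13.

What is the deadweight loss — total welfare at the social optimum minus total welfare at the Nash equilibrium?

26.2

∂u_i/∂c_i = α_i − 1, so neighbor i contributes w_i if α_i > 1, else 0.
α_i > 1 for i ∈ {2, 3}; NE contributions (0, 12, 13), G = 25.
W^NE = Σw_i − G^NE + (Σα_i)·G^NE = 35 + 2.62·25 = 100.5.
Planner: ∂(Σu_j)/∂c_i = Σα_j − 1 = 2.62 > 0, so everyone contributes w_i; G^SO = 35, W^SO = 35 + 2.62·35 = 126.7.
Deadweight loss = 26.2.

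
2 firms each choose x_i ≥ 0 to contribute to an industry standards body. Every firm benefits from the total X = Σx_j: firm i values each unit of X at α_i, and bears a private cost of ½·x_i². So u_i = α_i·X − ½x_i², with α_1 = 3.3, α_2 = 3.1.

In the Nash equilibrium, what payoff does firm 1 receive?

15.675

Firm i's FOC: ∂u_i/∂x_i = α_i − x_i = 0, so x_i* = α_i.
NE contributions = (3.3, 3.1); X = 6.4.
u_1 = α_1·X − ½·(x_1)² = 3.3·6.4 − ½·3.3² = 15.675.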